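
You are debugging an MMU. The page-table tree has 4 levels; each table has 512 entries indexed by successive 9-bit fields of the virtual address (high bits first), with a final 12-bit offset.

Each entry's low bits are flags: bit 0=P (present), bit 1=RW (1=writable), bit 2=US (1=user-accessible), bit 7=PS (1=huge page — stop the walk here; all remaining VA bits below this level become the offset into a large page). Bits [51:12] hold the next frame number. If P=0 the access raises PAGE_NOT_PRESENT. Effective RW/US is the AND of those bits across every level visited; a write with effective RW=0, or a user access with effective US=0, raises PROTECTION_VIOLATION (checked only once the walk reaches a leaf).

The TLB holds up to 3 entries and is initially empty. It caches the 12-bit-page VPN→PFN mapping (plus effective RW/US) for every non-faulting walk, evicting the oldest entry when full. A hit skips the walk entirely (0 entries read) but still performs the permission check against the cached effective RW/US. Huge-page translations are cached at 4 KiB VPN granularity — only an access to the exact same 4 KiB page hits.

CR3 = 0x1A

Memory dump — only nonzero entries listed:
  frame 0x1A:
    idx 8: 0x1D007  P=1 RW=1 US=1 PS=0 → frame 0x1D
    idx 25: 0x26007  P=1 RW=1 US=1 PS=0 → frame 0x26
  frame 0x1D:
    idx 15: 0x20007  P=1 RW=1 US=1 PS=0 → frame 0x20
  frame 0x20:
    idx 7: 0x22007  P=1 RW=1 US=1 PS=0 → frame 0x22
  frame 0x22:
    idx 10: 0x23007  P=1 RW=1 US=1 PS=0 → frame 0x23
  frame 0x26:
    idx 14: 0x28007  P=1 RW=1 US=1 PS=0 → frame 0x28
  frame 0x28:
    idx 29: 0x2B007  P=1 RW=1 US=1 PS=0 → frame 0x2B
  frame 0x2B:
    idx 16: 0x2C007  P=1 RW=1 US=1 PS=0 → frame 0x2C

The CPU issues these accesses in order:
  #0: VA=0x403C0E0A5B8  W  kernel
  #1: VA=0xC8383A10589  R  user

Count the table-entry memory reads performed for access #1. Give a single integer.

Walk each access:
#0 VA=0x403C0E0A5B8 (w,kernel):
  [0] read 0x1A idx=8: raw=0x1D007 flags P=1 W=1 U=1 S=0
  [1] read 0x1D idx=15: raw=0x20007 flags P=1 W=1 U=1 S=0
  [2] read 0x20 idx=7: raw=0x22007 flags P=1 W=1 U=1 S=0
  [3] read 0x22 idx=10: raw=0x23007 flags P=1 W=1 U=1 S=0
  → PA=0x235B8  (4 entries read)
#1 VA=0xC8383A10589 (r,user):
  [0] read 0x1A idx=25: raw=0x26007 flags P=1 W=1 U=1 S=0
  [1] read 0x26 idx=14: raw=0x28007 flags P=1 W=1 U=1 S=0
  [2] read 0x28 idx=29: raw=0x2B007 flags P=1 W=1 U=1 S=0
  [3] read 0x2B idx=16: raw=0x2C007 flags P=1 W=1 U=1 S=0
  → PA=0x2C589  (4 entries read)

Entries read for #1: 4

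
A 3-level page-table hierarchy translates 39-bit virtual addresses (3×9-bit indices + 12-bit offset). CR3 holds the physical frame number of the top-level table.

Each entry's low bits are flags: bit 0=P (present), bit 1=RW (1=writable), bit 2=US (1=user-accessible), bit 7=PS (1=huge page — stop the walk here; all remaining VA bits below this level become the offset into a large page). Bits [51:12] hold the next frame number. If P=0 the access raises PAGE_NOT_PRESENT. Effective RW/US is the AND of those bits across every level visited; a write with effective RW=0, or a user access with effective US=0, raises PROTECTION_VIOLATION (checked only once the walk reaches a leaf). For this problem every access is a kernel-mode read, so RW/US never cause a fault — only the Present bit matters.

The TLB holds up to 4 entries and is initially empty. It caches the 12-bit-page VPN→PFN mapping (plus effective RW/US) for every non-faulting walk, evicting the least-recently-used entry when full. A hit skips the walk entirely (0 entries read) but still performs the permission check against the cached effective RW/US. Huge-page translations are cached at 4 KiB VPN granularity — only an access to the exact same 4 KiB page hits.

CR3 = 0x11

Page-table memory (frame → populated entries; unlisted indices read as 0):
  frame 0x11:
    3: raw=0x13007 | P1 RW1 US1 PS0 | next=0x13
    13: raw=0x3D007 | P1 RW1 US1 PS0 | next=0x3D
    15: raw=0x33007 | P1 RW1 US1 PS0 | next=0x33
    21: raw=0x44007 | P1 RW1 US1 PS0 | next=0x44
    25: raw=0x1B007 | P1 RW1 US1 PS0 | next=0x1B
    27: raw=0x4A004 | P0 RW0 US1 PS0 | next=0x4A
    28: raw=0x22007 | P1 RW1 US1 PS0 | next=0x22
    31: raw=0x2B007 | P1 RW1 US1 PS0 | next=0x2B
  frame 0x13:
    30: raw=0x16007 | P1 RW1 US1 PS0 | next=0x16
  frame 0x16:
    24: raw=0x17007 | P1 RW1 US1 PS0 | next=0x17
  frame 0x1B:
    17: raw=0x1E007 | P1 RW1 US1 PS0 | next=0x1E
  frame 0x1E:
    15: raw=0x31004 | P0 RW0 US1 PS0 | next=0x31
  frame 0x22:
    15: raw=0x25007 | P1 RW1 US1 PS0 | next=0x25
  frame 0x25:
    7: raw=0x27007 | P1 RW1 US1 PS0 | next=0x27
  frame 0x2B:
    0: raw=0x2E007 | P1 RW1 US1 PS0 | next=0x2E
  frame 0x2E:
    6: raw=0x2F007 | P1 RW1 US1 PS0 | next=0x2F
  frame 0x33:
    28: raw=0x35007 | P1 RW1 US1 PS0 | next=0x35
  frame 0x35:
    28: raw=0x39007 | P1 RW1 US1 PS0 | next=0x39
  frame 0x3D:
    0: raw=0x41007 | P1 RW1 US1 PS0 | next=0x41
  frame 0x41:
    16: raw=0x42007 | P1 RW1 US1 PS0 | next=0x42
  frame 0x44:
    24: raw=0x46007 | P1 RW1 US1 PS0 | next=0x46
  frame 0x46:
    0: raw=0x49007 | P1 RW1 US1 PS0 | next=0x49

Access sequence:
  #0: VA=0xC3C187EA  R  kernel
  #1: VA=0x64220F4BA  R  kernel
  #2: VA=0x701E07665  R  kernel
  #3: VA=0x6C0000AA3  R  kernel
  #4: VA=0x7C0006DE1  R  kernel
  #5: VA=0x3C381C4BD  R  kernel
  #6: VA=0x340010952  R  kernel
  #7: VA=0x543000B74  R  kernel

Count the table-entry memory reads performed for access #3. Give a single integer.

Trace:
#0 VA=0xC3C187EA (r,kernel):
  L0: frame=0x11 idx=3 entry=0x13007 [P=1 RW=1 US=1 PS=0]
  L1: frame=0x13 idx=30 entry=0x16007 [P=1 RW=1 US=1 PS=0]
  L2: frame=0x16 idx=24 entry=0x17007 [P=1 RW=1 US=1 PS=0]
  ⇒ phys 0x177EA  [3 reads]
#1 VA=0x64220F4BA (r,kernel):
  L0: frame=0x11 idx=25 entry=0x1B007 [P=1 RW=1 US=1 PS=0]
  L1: frame=0x1B idx=17 entry=0x1E007 [P=1 RW=1 US=1 PS=0]
  L2: frame=0x1E idx=15 entry=0x31004 [P=0 RW=0 US=1 PS=0]
  → PAGE_NOT_PRESENT  (3 entries read)
#2 VA=0x701E07665 (r,kernel):
  L0: frame=0x11 idx=28 entry=0x22007 [P=1 RW=1 US=1 PS=0]
  L1: frame=0x22 idx=15 entry=0x25007 [P=1 RW=1 US=1 PS=0]
  L2: frame=0x25 idx=7 entry=0x27007 [P=1 RW=1 US=1 PS=0]
  ⇒ phys 0x27665  [3 reads]
#3 VA=0x6C0000AA3 (r,kernel):
  L0: frame=0x11 idx=27 entry=0x4A004 [P=0 RW=0 US=1 PS=0]
  → PAGE_NOT_PRESENT  (1 entries read)
#4 VA=0x7C0006DE1 (r,kernel):
  L0: frame=0x11 idx=31 entry=0x2B007 [P=1 RW=1 US=1 PS=0]
  L1: frame=0x2B idx=0 entry=0x2E007 [P=1 RW=1 US=1 PS=0]
  L2: frame=0x2E idx=6 entry=0x2F007 [P=1 RW=1 US=1 PS=0]
  ⇒ phys 0x2FDE1  [3 reads]
#5 VA=0x3C381C4BD (r,kernel):
  L0: frame=0x11 idx=15 entry=0x33007 [P=1 RW=1 US=1 PS=0]
  L1: frame=0x33 idx=28 entry=0x35007 [P=1 RW=1 US=1 PS=0]
  L2: frame=0x35 idx=28 entry=0x39007 [P=1 RW=1 US=1 PS=0]
  ⇒ phys 0x394BD  [3 reads]
#6 VA=0x340010952 (r,kernel):
  L0: frame=0x11 idx=13 entry=0x3D007 [P=1 RW=1 US=1 PS=0]
  L1: frame=0x3D idx=0 entry=0x41007 [P=1 RW=1 US=1 PS=0]
  L2: frame=0x41 idx=16 entry=0x42007 [P=1 RW=1 US=1 PS=0]
  ⇒ phys 0x42952  [3 reads]
#7 VA=0x543000B74 (r,kernel):
  L0: frame=0x11 idx=21 entry=0x44007 [P=1 RW=1 US=1 PS=0]
  L1: frame=0x44 idx=24 entry=0x46007 [P=1 RW=1 US=1 PS=0]
  L2: frame=0x46 idx=0 entry=0x49007 [P=1 RW=1 US=1 PS=0]
  ⇒ phys 0x49B74  [3 reads]

Entries read for #3: 1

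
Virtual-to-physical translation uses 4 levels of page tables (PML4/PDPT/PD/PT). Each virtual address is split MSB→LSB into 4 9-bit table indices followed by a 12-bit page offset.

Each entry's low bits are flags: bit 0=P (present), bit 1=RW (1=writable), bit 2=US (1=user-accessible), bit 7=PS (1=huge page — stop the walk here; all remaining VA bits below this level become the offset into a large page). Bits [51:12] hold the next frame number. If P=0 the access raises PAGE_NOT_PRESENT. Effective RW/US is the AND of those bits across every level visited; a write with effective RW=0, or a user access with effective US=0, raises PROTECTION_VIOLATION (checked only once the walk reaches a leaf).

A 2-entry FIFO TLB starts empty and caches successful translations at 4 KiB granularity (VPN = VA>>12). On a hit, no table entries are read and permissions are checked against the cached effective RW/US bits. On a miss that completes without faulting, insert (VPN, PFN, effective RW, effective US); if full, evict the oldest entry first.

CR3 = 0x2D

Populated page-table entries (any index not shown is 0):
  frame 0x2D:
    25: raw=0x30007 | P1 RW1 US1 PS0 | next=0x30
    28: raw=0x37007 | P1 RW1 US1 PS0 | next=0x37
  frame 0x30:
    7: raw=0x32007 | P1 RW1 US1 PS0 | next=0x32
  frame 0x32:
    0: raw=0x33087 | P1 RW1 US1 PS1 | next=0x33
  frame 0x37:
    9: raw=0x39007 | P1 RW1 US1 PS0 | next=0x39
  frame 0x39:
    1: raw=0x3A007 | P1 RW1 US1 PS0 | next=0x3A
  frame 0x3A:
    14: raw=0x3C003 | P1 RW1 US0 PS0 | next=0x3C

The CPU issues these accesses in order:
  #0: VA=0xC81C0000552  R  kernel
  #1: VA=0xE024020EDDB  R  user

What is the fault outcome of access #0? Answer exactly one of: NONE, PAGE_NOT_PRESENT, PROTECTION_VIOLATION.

Per-access translation:
#0 VA=0xC81C0000552 (r,kernel):
  [0] read 0x2D idx=25: raw=0x30007 flags P=1 W=1 U=1 S=0
  [1] read 0x30 idx=7: raw=0x32007 flags P=1 W=1 U=1 S=0
  [2] read 0x32 idx=0: raw=0x33087 flags P=1 W=1 U=1 S=1
  ⇒ phys 0x33552 (huge @L2)  [3 reads]
#1 VA=0xE024020EDDB (r,user):
  [0] read 0x2D idx=28: raw=0x37007 flags P=1 W=1 U=1 S=0
  [1] read 0x37 idx=9: raw=0x39007 flags P=1 W=1 U=1 S=0
  [2] read 0x39 idx=1: raw=0x3A007 flags P=1 W=1 U=1 S=0
  [3] read 0x3A idx=14: raw=0x3C003 flags P=1 W=1 U=0 S=0
  → PROTECTION_VIOLATION  (4 entries read)

Access #0 fault: NONE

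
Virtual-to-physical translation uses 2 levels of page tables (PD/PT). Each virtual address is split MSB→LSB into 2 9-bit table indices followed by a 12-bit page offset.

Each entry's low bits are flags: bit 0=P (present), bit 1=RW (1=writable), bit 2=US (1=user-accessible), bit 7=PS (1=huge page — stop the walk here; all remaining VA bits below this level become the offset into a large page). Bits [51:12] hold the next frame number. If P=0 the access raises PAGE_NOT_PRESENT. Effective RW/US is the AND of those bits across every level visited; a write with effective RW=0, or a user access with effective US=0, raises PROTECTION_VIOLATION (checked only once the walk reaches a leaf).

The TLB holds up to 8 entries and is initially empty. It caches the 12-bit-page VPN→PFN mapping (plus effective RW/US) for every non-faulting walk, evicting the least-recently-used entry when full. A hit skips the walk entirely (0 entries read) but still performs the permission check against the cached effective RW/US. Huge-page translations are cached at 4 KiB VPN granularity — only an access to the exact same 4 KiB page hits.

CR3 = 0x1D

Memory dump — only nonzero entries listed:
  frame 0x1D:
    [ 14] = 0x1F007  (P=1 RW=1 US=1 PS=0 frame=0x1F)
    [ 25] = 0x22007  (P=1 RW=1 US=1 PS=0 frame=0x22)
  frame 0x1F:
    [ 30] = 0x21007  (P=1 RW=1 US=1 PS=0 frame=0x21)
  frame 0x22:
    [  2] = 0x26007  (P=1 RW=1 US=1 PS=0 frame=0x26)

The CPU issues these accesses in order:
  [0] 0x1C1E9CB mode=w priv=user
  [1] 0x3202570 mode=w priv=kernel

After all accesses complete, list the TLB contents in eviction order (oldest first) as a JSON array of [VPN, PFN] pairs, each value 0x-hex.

Per-access translation:
#0 VA=0x1C1E9CB (w,user):
  [0] read 0x1D idx=14: raw=0x1F007 flags P=1 W=1 U=1 S=0
  [1] read 0x1F idx=30: raw=0x21007 flags P=1 W=1 U=1 S=0
  → PA=0x219CB  (2 entries read)
#1 VA=0x3202570 (w,kernel):
  [0] read 0x1D idx=25: raw=0x22007 flags P=1 W=1 U=1 S=0
  [1] read 0x22 idx=2: raw=0x26007 flags P=1 W=1 U=1 S=0
  → PA=0x26570  (2 entries read)

TLB: [["0x1C1E", "0x21"], ["0x3202", "0x26"]]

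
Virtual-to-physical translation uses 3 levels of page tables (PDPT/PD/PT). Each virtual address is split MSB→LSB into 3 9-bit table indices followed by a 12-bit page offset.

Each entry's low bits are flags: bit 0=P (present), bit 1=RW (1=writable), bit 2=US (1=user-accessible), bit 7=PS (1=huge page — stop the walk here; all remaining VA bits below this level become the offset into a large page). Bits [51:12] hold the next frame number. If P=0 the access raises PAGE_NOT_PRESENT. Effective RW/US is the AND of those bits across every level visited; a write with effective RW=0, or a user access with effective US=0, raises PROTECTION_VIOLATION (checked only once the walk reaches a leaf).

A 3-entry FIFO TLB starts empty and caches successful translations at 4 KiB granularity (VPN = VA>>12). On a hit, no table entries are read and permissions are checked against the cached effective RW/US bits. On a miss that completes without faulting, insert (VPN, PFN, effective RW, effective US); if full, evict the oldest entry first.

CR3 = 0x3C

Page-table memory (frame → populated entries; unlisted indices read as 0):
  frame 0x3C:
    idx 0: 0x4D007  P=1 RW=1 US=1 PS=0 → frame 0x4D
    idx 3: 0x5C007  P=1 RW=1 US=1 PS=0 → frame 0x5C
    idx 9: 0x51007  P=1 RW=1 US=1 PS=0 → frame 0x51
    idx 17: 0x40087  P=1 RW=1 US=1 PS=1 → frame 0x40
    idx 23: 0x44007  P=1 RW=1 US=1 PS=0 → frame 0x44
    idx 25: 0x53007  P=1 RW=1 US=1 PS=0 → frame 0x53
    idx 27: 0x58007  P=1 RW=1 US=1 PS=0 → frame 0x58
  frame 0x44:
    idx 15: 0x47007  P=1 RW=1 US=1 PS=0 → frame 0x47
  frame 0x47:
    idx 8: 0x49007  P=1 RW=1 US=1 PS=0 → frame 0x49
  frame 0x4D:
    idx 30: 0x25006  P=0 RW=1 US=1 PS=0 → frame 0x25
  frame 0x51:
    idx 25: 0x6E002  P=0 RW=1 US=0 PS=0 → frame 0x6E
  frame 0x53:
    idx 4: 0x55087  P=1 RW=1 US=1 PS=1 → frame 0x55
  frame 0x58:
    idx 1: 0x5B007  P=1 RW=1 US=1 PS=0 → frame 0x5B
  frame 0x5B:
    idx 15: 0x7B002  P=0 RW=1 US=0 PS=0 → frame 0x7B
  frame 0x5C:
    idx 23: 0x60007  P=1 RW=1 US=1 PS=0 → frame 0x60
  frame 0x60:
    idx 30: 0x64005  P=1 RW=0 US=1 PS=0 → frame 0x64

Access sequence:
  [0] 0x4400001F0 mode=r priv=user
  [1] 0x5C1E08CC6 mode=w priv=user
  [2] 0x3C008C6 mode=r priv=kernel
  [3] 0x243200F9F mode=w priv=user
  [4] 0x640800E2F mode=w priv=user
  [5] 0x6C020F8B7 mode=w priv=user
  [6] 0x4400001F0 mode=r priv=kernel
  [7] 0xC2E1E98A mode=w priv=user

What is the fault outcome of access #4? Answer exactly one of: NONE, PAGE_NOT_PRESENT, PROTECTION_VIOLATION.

Per-access translation:
#0 VA=0x4400001F0 (r,user):
  L0: frame=0x3C idx=17 entry=0x40087 [P=1 RW=1 US=1 PS=1]
  ✓ 0x401F0 (huge @L0)  — 1 lookups
#1 VA=0x5C1E08CC6 (w,user):
  L0: frame=0x3C idx=23 entry=0x44007 [P=1 RW=1 US=1 PS=0]
  L1: frame=0x44 idx=15 entry=0x47007 [P=1 RW=1 US=1 PS=0]
  L2: frame=0x47 idx=8 entry=0x49007 [P=1 RW=1 US=1 PS=0]
  ✓ 0x49CC6  — 3 lookups
#2 VA=0x3C008C6 (r,kernel):
  L0: frame=0x3C idx=0 entry=0x4D007 [P=1 RW=1 US=1 PS=0]
  L1: frame=0x4D idx=30 entry=0x25006 [P=0 RW=1 US=1 PS=0]
  → PAGE_NOT_PRESENT  (2 entries read)
#3 VA=0x243200F9F (w,user):
  L0: frame=0x3C idx=9 entry=0x51007 [P=1 RW=1 US=1 PS=0]
  L1: frame=0x51 idx=25 entry=0x6E002 [P=0 RW=1 US=0 PS=0]
  → PAGE_NOT_PRESENT  (2 entries read)
#4 VA=0x640800E2F (w,user):
  L0: frame=0x3C idx=25 entry=0x53007 [P=1 RW=1 US=1 PS=0]
  L1: frame=0x53 idx=4 entry=0x55087 [P=1 RW=1 US=1 PS=1]
  ✓ 0x55E2F (huge @L1)  — 2 lookups
#5 VA=0x6C020F8B7 (w,user):
  L0: frame=0x3C idx=27 entry=0x58007 [P=1 RW=1 US=1 PS=0]
  L1: frame=0x58 idx=1 entry=0x5B007 [P=1 RW=1 US=1 PS=0]
  L2: frame=0x5B idx=15 entry=0x7B002 [P=0 RW=1 US=0 PS=0]
  → PAGE_NOT_PRESENT  (3 entries read)
#6 VA=0x4400001F0 (r,kernel):
  TLB hit vpn=0x440000 → PA=0x401F0
#7 VA=0xC2E1E98A (w,user):
  L0: frame=0x3C idx=3 entry=0x5C007 [P=1 RW=1 US=1 PS=0]
  L1: frame=0x5C idx=23 entry=0x60007 [P=1 RW=1 US=1 PS=0]
  L2: frame=0x60 idx=30 entry=0x64005 [P=1 RW=0 US=1 PS=0]
  → PROTECTION_VIOLATION  (3 entries read)

Access #4 fault: NONE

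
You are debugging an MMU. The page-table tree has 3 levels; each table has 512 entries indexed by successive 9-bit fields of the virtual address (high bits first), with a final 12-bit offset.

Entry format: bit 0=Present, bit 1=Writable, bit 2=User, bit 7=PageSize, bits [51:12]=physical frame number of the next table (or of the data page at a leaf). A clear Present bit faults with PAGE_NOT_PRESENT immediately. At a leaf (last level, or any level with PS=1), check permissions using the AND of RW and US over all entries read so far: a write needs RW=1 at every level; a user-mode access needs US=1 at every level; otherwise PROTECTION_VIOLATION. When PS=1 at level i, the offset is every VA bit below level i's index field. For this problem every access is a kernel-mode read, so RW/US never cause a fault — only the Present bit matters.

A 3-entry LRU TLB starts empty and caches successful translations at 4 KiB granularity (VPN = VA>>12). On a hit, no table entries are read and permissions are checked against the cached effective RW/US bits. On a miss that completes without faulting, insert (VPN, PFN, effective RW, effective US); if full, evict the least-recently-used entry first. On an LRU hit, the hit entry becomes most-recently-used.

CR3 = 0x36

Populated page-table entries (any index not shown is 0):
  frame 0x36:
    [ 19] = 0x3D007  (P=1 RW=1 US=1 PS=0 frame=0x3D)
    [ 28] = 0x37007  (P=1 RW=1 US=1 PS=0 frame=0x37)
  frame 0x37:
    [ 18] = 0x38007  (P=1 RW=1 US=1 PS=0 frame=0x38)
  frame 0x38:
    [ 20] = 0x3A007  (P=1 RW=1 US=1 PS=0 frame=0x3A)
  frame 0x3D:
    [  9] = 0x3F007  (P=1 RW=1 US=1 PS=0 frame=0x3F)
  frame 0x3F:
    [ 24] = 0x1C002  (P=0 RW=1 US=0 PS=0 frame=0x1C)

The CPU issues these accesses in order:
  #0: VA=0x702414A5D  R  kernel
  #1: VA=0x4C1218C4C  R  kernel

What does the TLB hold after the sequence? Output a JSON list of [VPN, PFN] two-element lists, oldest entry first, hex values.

Trace:
#0 VA=0x702414A5D (r,kernel):
  [0] read 0x36 idx=28: raw=0x37007 flags P=1 W=1 U=1 S=0
  [1] read 0x37 idx=18: raw=0x38007 flags P=1 W=1 U=1 S=0
  [2] read 0x38 idx=20: raw=0x3A007 flags P=1 W=1 U=1 S=0
  → PA=0x3AA5D  (3 entries read)
#1 VA=0x4C1218C4C (r,kernel):
  [0] read 0x36 idx=19: raw=0x3D007 flags P=1 W=1 U=1 S=0
  [1] read 0x3D idx=9: raw=0x3F007 flags P=1 W=1 U=1 S=0
  [2] read 0x3F idx=24: raw=0x1C002 flags P=0 W=1 U=0 S=0
  → PAGE_NOT_PRESENT  (3 entries read)

TLB: [["0x702414", "0x3A"]]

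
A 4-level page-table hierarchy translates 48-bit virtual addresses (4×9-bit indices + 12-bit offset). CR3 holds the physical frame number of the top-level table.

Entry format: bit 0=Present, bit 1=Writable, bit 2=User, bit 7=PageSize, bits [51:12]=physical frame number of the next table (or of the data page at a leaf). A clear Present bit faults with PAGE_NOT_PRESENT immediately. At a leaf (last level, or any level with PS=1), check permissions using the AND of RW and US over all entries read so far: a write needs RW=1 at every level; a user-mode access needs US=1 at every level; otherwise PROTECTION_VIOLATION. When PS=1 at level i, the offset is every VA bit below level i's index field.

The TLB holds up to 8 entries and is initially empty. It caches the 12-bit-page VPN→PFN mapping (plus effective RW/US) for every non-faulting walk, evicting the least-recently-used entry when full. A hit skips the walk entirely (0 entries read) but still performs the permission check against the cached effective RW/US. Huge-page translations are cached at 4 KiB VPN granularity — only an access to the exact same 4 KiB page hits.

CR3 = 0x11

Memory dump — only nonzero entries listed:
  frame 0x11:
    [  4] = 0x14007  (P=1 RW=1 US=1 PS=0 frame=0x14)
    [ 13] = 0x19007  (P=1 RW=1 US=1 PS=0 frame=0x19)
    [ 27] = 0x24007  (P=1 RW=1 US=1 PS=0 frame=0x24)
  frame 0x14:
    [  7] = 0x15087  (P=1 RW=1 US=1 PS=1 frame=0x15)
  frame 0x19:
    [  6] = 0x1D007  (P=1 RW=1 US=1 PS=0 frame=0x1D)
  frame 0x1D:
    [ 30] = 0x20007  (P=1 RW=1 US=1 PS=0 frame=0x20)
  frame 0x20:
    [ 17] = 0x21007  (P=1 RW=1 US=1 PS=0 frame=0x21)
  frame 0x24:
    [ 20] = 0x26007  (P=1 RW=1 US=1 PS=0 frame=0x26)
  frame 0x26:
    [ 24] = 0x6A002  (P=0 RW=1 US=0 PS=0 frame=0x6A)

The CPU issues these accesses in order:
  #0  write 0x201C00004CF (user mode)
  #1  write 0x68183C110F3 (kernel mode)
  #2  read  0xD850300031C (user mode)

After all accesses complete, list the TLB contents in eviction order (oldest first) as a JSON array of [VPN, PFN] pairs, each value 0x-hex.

Trace:
#0 VA=0x201C00004CF (w,user):
  [0] read 0x11 idx=4: raw=0x14007 flags P=1 W=1 U=1 S=0
  [1] read 0x14 idx=7: raw=0x15087 flags P=1 W=1 U=1 S=1
  → PA=0x154CF (huge @L1)  (2 entries read)
#1 VA=0x68183C110F3 (w,kernel):
  [0] read 0x11 idx=13: raw=0x19007 flags P=1 W=1 U=1 S=0
  [1] read 0x19 idx=6: raw=0x1D007 flags P=1 W=1 U=1 S=0
  [2] read 0x1D idx=30: raw=0x20007 flags P=1 W=1 U=1 S=0
  [3] read 0x20 idx=17: raw=0x21007 flags P=1 W=1 U=1 S=0
  → PA=0x210F3  (4 entries read)
#2 VA=0xD850300031C (r,user):
  [0] read 0x11 idx=27: raw=0x24007 flags P=1 W=1 U=1 S=0
  [1] read 0x24 idx=20: raw=0x26007 flags P=1 W=1 U=1 S=0
  [2] read 0x26 idx=24: raw=0x6A002 flags P=0 W=1 U=0 S=0
  ⇒ fault: PAGE_NOT_PRESENT  — 3 lookups

TLB: [["0x201C0000", "0x15"], ["0x68183C11", "0x21"]]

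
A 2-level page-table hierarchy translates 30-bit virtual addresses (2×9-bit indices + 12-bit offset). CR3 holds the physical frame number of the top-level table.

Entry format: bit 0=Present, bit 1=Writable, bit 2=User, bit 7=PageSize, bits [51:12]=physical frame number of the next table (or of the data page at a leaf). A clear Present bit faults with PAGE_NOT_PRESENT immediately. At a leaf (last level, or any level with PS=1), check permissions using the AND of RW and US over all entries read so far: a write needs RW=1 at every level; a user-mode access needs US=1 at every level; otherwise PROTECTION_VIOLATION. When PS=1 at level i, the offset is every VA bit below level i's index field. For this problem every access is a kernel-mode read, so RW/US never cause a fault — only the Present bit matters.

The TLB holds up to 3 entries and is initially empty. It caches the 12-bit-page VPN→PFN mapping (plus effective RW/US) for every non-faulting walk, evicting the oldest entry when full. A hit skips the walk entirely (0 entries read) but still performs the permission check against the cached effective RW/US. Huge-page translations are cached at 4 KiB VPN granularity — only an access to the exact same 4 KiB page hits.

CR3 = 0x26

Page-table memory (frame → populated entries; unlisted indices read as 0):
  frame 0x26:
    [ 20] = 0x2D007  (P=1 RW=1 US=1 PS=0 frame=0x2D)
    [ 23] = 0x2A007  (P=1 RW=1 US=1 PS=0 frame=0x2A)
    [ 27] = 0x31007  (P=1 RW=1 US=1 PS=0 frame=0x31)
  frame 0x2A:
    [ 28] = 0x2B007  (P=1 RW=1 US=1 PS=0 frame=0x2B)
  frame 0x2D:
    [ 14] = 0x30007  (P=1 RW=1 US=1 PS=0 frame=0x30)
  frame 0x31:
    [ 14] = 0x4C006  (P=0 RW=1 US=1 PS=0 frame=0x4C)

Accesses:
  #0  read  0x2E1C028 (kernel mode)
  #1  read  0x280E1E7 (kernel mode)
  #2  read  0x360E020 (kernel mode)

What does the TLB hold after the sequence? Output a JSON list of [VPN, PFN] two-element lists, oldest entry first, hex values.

Per-access translation:
#0 VA=0x2E1C028 (r,kernel):
  [0] read 0x26 idx=23: raw=0x2A007 flags P=1 W=1 U=1 S=0
  [1] read 0x2A idx=28: raw=0x2B007 flags P=1 W=1 U=1 S=0
  ⇒ phys 0x2B028  [2 reads]
#1 VA=0x280E1E7 (r,kernel):
  [0] read 0x26 idx=20: raw=0x2D007 flags P=1 W=1 U=1 S=0
  [1] read 0x2D idx=14: raw=0x30007 flags P=1 W=1 U=1 S=0
  ⇒ phys 0x301E7  [2 reads]
#2 VA=0x360E020 (r,kernel):
  [0] read 0x26 idx=27: raw=0x31007 flags P=1 W=1 U=1 S=0
  [1] read 0x31 idx=14: raw=0x4C006 flags P=0 W=1 U=1 S=0
  ✗ PAGE_NOT_PRESENT  [2 reads]

TLB: [["0x2E1C", "0x2B"], ["0x280E", "0x30"]]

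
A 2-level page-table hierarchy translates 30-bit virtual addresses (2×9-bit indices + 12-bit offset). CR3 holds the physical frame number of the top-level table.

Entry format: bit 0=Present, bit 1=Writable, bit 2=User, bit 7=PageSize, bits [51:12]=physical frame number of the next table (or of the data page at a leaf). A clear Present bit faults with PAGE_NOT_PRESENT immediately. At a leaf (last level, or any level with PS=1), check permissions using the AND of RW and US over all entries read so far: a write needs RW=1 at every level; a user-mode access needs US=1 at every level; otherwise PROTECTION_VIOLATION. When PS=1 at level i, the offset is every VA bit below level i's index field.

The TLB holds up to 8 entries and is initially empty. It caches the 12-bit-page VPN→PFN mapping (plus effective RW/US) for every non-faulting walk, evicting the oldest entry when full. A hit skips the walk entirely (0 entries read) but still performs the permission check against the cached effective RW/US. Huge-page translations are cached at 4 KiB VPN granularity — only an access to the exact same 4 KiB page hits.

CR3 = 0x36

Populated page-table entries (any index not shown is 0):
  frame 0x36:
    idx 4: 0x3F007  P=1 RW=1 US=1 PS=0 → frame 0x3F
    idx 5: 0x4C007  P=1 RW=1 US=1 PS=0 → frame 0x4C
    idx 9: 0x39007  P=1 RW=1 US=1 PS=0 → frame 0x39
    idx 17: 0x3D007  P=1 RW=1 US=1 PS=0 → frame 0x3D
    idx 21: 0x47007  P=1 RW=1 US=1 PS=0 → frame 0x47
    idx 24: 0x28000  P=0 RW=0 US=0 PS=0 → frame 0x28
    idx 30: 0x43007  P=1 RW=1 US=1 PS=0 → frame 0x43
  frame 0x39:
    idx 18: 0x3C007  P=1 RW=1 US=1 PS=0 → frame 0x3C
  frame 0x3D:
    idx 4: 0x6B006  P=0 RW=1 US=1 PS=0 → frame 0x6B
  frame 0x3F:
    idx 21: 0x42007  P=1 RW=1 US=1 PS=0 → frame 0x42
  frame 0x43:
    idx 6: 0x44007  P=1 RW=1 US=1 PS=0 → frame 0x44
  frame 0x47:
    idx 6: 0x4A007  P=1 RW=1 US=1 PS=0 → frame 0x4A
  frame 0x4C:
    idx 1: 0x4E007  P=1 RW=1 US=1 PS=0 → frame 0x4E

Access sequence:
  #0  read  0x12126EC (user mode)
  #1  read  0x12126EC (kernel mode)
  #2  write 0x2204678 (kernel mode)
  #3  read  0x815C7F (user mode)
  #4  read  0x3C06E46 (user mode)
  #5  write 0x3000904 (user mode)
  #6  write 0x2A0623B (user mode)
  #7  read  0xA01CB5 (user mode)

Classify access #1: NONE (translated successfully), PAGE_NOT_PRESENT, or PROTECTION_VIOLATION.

Per-access translation:
#0 VA=0x12126EC (r,user):
  L0 @0x36[9] → 0x39007  P=1,RW=1,US=1,PS=0
  L1 @0x39[18] → 0x3C007  P=1,RW=1,US=1,PS=0
  ⇒ phys 0x3C6EC  [2 reads]
#1 VA=0x12126EC (r,kernel):
  TLB hit vpn=0x1212 → PA=0x3C6EC
#2 VA=0x2204678 (w,kernel):
  L0 @0x36[17] → 0x3D007  P=1,RW=1,US=1,PS=0
  L1 @0x3D[4] → 0x6B006  P=0,RW=1,US=1,PS=0
  → PAGE_NOT_PRESENT  (2 entries read)
#3 VA=0x815C7F (r,user):
  L0 @0x36[4] → 0x3F007  P=1,RW=1,US=1,PS=0
  L1 @0x3F[21] → 0x42007  P=1,RW=1,US=1,PS=0
  ⇒ phys 0x42C7F  [2 reads]
#4 VA=0x3C06E46 (r,user):
  L0 @0x36[30] → 0x43007  P=1,RW=1,US=1,PS=0
  L1 @0x43[6] → 0x44007  P=1,RW=1,US=1,PS=0
  ⇒ phys 0x44E46  [2 reads]
#5 VA=0x3000904 (w,user):
  L0 @0x36[24] → 0x28000  P=0,RW=0,US=0,PS=0
  → PAGE_NOT_PRESENT  (1 entries read)
#6 VA=0x2A0623B (w,user):
  L0 @0x36[21] → 0x47007  P=1,RW=1,US=1,PS=0
  L1 @0x47[6] → 0x4A007  P=1,RW=1,US=1,PS=0
  ⇒ phys 0x4A23B  [2 reads]
#7 VA=0xA01CB5 (r,user):
  L0 @0x36[5] → 0x4C007  P=1,RW=1,US=1,PS=0
  L1 @0x4C[1] → 0x4E007  P=1,RW=1,US=1,PS=0
  ⇒ phys 0x4ECB5  [2 reads]

Access #1 fault: NONE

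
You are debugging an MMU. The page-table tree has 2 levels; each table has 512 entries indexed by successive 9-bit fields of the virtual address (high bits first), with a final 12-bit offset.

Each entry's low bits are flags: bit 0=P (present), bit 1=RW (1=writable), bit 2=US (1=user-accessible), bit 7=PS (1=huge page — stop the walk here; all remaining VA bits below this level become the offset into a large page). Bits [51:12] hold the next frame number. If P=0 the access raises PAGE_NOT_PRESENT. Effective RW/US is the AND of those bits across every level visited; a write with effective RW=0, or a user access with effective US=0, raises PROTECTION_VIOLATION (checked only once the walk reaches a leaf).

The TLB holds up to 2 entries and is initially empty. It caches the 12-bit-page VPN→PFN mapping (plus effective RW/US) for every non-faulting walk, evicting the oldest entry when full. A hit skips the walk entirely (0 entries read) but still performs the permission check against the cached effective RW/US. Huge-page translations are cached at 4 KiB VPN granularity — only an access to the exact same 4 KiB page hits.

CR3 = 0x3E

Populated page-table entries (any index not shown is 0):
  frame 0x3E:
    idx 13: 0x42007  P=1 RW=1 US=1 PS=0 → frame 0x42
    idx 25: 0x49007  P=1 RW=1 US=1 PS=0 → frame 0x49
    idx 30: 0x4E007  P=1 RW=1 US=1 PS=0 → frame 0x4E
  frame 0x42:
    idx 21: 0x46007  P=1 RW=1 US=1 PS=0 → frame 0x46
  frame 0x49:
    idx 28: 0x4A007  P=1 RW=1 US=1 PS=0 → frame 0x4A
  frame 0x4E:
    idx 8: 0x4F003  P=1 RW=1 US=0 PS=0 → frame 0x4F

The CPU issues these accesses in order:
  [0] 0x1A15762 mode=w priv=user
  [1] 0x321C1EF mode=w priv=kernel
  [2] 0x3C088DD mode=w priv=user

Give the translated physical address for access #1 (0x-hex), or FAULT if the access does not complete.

Walk each access:
#0 VA=0x1A15762 (w,user):
  [0] read 0x3E idx=13: raw=0x42007 flags P=1 W=1 U=1 S=0
  [1] read 0x42 idx=21: raw=0x46007 flags P=1 W=1 U=1 S=0
  ⇒ phys 0x46762  [2 reads]
#1 VA=0x321C1EF (w,kernel):
  [0] read 0x3E idx=25: raw=0x49007 flags P=1 W=1 U=1 S=0
  [1] read 0x49 idx=28: raw=0x4A007 flags P=1 W=1 U=1 S=0
  ⇒ phys 0x4A1EF  [2 reads]
#2 VA=0x3C088DD (w,user):
  [0] read 0x3E idx=30: raw=0x4E007 flags P=1 W=1 U=1 S=0
  [1] read 0x4E idx=8: raw=0x4F003 flags P=1 W=1 U=0 S=0
  → PROTECTION_VIOLATION  (2 entries read)

Access #1 PA: 0x4A1EF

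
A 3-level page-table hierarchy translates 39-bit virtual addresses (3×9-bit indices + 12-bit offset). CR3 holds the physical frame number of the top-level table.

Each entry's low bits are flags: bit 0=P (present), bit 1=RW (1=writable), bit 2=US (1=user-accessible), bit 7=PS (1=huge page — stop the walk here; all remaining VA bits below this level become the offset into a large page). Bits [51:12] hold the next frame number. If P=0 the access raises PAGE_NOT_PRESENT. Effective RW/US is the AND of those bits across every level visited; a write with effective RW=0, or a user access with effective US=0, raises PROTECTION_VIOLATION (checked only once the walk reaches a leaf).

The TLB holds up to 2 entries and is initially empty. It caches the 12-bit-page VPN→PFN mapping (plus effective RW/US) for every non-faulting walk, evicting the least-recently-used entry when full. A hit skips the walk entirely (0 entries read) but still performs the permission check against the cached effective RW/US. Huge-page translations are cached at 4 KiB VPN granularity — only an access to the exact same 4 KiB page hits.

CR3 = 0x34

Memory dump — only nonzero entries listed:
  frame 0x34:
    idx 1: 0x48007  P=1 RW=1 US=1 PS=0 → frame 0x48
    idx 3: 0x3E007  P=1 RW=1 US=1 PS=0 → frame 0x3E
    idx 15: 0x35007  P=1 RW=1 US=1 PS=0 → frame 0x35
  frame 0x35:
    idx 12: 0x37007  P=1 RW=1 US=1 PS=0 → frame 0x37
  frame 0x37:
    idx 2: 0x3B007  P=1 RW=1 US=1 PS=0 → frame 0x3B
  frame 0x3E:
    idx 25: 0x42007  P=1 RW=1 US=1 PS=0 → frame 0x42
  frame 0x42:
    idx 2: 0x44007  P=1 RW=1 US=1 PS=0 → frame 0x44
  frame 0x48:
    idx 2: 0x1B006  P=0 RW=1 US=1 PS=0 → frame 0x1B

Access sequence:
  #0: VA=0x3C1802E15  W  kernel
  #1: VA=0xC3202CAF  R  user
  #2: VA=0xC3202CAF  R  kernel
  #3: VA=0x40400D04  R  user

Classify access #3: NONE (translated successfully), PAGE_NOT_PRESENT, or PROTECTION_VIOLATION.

Walk each access:
#0 VA=0x3C1802E15 (w,kernel):
  lvl0: tbl 0x34, slot 15 ⇒ 0x35007 (P1/RW1/US1/PS0)
  lvl1: tbl 0x35, slot 12 ⇒ 0x37007 (P1/RW1/US1/PS0)
  lvl2: tbl 0x37, slot 2 ⇒ 0x3B007 (P1/RW1/US1/PS0)
  ✓ 0x3BE15  — 3 lookups
#1 VA=0xC3202CAF (r,user):
  lvl0: tbl 0x34, slot 3 ⇒ 0x3E007 (P1/RW1/US1/PS0)
  lvl1: tbl 0x3E, slot 25 ⇒ 0x42007 (P1/RW1/US1/PS0)
  lvl2: tbl 0x42, slot 2 ⇒ 0x44007 (P1/RW1/US1/PS0)
  ✓ 0x44CAF  — 3 lookups
#2 VA=0xC3202CAF (r,kernel):
  TLB hit vpn=0xC3202 → PA=0x44CAF
#3 VA=0x40400D04 (r,user):
  lvl0: tbl 0x34, slot 1 ⇒ 0x48007 (P1/RW1/US1/PS0)
  lvl1: tbl 0x48, slot 2 ⇒ 0x1B006 (P0/RW1/US1/PS0)
  ✗ PAGE_NOT_PRESENT  [2 reads]

Access #3 fault: PAGE_NOT_PRESENT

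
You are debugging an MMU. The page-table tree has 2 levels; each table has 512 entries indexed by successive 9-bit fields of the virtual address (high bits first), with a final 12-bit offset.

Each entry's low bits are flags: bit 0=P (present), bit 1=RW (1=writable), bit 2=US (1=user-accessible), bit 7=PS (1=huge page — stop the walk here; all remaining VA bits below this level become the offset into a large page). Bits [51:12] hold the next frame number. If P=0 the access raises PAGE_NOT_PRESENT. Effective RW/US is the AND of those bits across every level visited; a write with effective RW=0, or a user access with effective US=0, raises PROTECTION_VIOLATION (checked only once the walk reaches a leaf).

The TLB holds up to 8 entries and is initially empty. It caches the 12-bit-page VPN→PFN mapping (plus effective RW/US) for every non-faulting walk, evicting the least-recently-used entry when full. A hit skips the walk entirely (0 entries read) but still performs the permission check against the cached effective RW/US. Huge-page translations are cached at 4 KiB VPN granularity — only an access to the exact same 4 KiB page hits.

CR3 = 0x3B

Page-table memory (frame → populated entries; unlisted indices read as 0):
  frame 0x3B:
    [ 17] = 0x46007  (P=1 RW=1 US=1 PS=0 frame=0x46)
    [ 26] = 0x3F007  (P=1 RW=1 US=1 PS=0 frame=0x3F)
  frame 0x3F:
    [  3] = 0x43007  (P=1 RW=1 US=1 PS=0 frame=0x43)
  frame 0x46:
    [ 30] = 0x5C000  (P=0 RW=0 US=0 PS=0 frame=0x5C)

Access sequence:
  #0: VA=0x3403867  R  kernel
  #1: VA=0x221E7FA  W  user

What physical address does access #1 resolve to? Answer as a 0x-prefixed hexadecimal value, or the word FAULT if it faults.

Trace:
#0 VA=0x3403867 (r,kernel):
  L0: frame=0x3B idx=26 entry=0x3F007 [P=1 RW=1 US=1 PS=0]
  L1: frame=0x3F idx=3 entry=0x43007 [P=1 RW=1 US=1 PS=0]
  ⇒ phys 0x43867  [2 reads]
#1 VA=0x221E7FA (w,user):
  L0: frame=0x3B idx=17 entry=0x46007 [P=1 RW=1 US=1 PS=0]
  L1: frame=0x46 idx=30 entry=0x5C000 [P=0 RW=0 US=0 PS=0]
  → PAGE_NOT_PRESENT  (2 entries read)

Access #1 PA: FAULT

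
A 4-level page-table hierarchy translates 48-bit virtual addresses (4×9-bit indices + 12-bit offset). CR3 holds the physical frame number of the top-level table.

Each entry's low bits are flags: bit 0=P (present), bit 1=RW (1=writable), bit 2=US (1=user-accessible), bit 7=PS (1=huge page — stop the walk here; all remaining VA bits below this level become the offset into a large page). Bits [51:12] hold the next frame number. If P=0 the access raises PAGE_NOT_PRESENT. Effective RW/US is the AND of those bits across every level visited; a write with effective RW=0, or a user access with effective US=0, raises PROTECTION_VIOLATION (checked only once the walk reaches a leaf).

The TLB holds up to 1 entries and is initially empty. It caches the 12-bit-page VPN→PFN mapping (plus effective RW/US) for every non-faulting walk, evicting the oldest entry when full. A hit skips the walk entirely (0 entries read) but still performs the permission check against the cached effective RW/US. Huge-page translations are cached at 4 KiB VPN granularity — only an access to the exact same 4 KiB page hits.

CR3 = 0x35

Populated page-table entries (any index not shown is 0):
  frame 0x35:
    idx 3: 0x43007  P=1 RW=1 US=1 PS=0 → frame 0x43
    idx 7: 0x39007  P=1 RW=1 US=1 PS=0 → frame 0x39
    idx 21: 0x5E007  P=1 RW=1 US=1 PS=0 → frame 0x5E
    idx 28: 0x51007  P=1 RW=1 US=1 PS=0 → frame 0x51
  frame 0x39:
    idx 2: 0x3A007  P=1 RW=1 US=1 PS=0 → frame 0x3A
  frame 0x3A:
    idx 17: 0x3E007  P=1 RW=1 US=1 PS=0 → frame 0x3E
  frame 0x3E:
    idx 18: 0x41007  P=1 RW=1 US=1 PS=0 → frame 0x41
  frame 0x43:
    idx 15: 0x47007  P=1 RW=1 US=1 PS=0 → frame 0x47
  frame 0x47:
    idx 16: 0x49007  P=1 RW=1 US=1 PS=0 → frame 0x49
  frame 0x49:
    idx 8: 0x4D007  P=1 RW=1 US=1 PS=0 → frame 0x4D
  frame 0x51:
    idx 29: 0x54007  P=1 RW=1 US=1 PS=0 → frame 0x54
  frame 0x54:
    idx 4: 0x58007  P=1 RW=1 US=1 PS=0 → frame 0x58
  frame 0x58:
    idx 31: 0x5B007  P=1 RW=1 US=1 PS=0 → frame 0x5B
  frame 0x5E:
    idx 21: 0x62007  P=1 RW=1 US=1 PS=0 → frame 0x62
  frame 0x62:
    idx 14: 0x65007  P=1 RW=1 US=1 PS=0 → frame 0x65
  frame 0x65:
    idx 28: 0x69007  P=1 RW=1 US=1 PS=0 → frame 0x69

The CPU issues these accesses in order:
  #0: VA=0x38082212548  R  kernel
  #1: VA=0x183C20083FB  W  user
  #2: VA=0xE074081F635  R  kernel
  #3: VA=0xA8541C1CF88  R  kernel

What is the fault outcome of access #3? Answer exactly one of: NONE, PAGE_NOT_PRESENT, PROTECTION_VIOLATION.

Trace:
#0 VA=0x38082212548 (r,kernel):
  [0] read 0x35 idx=7: raw=0x39007 flags P=1 W=1 U=1 S=0
  [1] read 0x39 idx=2: raw=0x3A007 flags P=1 W=1 U=1 S=0
  [2] read 0x3A idx=17: raw=0x3E007 flags P=1 W=1 U=1 S=0
  [3] read 0x3E idx=18: raw=0x41007 flags P=1 W=1 U=1 S=0
  → PA=0x41548  (4 entries read)
#1 VA=0x183C20083FB (w,user):
  [0] read 0x35 idx=3: raw=0x43007 flags P=1 W=1 U=1 S=0
  [1] read 0x43 idx=15: raw=0x47007 flags P=1 W=1 U=1 S=0
  [2] read 0x47 idx=16: raw=0x49007 flags P=1 W=1 U=1 S=0
  [3] read 0x49 idx=8: raw=0x4D007 flags P=1 W=1 U=1 S=0
  → PA=0x4D3FB  (4 entries read)
#2 VA=0xE074081F635 (r,kernel):
  [0] read 0x35 idx=28: raw=0x51007 flags P=1 W=1 U=1 S=0
  [1] read 0x51 idx=29: raw=0x54007 flags P=1 W=1 U=1 S=0
  [2] read 0x54 idx=4: raw=0x58007 flags P=1 W=1 U=1 S=0
  [3] read 0x58 idx=31: raw=0x5B007 flags P=1 W=1 U=1 S=0
  → PA=0x5B635  (4 entries read)
#3 VA=0xA8541C1CF88 (r,kernel):
  [0] read 0x35 idx=21: raw=0x5E007 flags P=1 W=1 U=1 S=0
  [1] read 0x5E idx=21: raw=0x62007 flags P=1 W=1 U=1 S=0
  [2] read 0x62 idx=14: raw=0x65007 flags P=1 W=1 U=1 S=0
  [3] read 0x65 idx=28: raw=0x69007 flags P=1 W=1 U=1 S=0
  → PA=0x69F88  (4 entries read)

Access #3 fault: NONE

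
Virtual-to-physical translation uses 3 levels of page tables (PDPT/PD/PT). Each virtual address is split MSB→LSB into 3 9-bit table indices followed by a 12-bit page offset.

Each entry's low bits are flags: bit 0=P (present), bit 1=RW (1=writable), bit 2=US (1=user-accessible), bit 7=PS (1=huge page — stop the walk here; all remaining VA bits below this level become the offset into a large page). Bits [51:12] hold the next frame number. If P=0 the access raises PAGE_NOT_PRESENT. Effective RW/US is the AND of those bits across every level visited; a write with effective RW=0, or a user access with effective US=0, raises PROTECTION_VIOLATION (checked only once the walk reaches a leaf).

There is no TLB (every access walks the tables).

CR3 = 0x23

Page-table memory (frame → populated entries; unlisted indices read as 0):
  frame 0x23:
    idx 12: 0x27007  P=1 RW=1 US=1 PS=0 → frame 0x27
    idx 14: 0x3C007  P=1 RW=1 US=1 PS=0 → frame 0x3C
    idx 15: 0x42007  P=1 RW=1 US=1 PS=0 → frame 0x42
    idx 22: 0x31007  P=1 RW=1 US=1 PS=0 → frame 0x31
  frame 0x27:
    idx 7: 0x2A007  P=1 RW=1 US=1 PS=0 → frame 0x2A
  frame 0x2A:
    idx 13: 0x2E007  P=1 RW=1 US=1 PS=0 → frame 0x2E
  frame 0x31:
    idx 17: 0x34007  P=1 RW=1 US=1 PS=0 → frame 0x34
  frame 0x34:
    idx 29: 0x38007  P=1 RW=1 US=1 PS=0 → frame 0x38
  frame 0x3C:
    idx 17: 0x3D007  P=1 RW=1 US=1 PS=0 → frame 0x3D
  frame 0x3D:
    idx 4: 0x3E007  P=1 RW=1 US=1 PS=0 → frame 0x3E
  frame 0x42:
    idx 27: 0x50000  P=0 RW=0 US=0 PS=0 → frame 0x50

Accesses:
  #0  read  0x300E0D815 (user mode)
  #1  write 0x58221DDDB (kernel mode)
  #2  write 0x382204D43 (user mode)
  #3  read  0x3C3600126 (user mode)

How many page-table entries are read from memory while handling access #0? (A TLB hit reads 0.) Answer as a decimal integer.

Per-access translation:
#0 VA=0x300E0D815 (r,user):
  L0 @0x23[12] → 0x27007  P=1,RW=1,US=1,PS=0
  L1 @0x27[7] → 0x2A007  P=1,RW=1,US=1,PS=0
  L2 @0x2A[13] → 0x2E007  P=1,RW=1,US=1,PS=0
  ⇒ phys 0x2E815  [3 reads]
#1 VA=0x58221DDDB (w,kernel):
  L0 @0x23[22] → 0x31007  P=1,RW=1,US=1,PS=0
  L1 @0x31[17] → 0x34007  P=1,RW=1,US=1,PS=0
  L2 @0x34[29] → 0x38007  P=1,RW=1,US=1,PS=0
  ⇒ phys 0x38DDB  [3 reads]
#2 VA=0x382204D43 (w,user):
  L0 @0x23[14] → 0x3C007  P=1,RW=1,US=1,PS=0
  L1 @0x3C[17] → 0x3D007  P=1,RW=1,US=1,PS=0
  L2 @0x3D[4] → 0x3E007  P=1,RW=1,US=1,PS=0
  ⇒ phys 0x3ED43  [3 reads]
#3 VA=0x3C3600126 (r,user):
  L0 @0x23[15] → 0x42007  P=1,RW=1,US=1,PS=0
  L1 @0x42[27] → 0x50000  P=0,RW=0,US=0,PS=0
  → PAGE_NOT_PRESENT  (2 entries read)

Entries read for #0: 3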